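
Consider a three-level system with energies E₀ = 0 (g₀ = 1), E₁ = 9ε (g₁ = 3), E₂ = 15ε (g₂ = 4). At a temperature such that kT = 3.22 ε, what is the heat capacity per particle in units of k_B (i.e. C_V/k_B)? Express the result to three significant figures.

1.53

Eᵢ/kT = 0, 2.7950, 4.6584.
Z = Σ gᵢe^(−Eᵢ/kT) = 1·e^(−0) + 3·e^(−2.7950) + 4·e^(−4.6584) = 1.0000 + 0.18334 + 0.037926 = 1.2213.
⟨E⟩ = 1.8169 ε, ⟨E²⟩ = 19.147 ε².
C_V/k_B = (⟨E²⟩ − ⟨E⟩²)/(kT)² = (19.147 − 3.3011)/10.368 = 1.53.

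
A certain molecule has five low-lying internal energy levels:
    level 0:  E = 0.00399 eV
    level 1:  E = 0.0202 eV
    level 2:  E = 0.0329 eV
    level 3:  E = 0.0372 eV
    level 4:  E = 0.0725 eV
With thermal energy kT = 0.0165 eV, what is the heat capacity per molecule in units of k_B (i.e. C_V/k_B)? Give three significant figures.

0.654

Eᵢ/kT = 0.24182, 1.2242, 1.9939, 2.2545, 4.3939.
Z = Σ e^(−Eᵢ/kT) = e^(−0.24182) + e^(−1.2242) + e^(−1.9939) + e^(−2.2545) + e^(−4.3939) = 0.78520 + 0.29399 + 0.13616 + 0.10493 + 0.012352 = 1.3326.
⟨E⟩ = 0.013770 eV, ⟨E²⟩ = 0.00036768 eV².
C_V/k_B = (⟨E²⟩ − ⟨E⟩²)/(kT)² = (0.00036768 − 0.00018961)/0.00027225 = 0.654.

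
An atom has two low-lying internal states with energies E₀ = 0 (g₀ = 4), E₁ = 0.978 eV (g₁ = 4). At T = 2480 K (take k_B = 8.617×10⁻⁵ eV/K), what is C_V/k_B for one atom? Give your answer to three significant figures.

k_BT = 8.617×10⁻⁵ × 2480 K = 0.21370 eV.
Eᵢ/kT = 0, 4.5765.
Z = Σ gᵢe^(−Eᵢ/kT) = 4·e^(−0) + 4·e^(−4.5765) = 4.0000 + 0.041163 = 4.0412.
⟨E⟩ = 0.0099617 eV, ⟨E²⟩ = 0.0097426 eV².
C_V/k_B = (⟨E²⟩ − ⟨E⟩²)/(kT)² = (0.0097426 − 0.000099235)/0.045668 = 0.211.

0.211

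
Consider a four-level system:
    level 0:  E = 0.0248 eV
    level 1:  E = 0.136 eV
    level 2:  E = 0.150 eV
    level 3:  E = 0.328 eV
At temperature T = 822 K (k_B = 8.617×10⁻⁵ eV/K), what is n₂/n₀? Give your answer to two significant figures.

k_BT = 8.617×10⁻⁵ × 822 K = 0.07083 eV.
n₂/n₀ = exp[−(E₂−E₀)/kT] = exp(−(0.1252 eV)/(0.07083 eV)) = exp(-1.768) = 0.17.

0.17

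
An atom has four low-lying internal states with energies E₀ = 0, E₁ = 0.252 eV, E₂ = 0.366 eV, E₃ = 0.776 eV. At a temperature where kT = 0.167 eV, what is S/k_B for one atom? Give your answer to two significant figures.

0.76

Eᵢ/kT = 0, 1.509, 2.192, 4.647.
Z = Σ e^(−Eᵢ/kT) = e^(−0) + e^(−1.509) + e^(−2.192) + e^(−4.647) = 1.000 + 0.2211 + 0.1117 + 0.009590 = 1.342.
⟨E⟩ = Σ EᵢPᵢ = 0.07753 eV.
S/k_B = ln Z + ⟨E⟩/kT = ln(1.342) + 0.07753/0.167 = 0.2942 + 0.4643 = 0.76.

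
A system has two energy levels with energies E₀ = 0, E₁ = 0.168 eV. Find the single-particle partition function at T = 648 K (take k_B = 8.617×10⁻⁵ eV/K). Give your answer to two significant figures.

Z = 1.0

k_BT = 8.617×10⁻⁵ × 648 K = 0.05584 eV.
Eᵢ/kT = 0, 3.009.
Z = Σ e^(−Eᵢ/kT) = e^(−0) + e^(−3.009) = 1.000 + 0.04934 = 1.049.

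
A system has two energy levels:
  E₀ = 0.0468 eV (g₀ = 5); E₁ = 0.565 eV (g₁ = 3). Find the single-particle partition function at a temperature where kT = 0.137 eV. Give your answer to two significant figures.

Eᵢ/kT = 0.3416, 4.124.
Z = Σ gᵢe^(−Eᵢ/kT) = 5·e^(−0.3416) + 3·e^(−4.124) = 3.553 + 0.04854 = 3.602.

Z = 3.6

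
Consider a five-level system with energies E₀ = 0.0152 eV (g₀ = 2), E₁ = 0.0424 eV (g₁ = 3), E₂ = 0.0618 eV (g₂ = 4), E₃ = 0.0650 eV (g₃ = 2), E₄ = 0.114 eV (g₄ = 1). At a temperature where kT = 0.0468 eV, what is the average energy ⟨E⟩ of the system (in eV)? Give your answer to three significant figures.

0.0422 eV

Eᵢ/kT = 0.32479, 0.90598, 1.3205, 1.3889, 2.4359.
Z = Σ gᵢe^(−Eᵢ/kT) = 2·e^(−0.32479) + 3·e^(−0.90598) + 4·e^(−1.3205) + 2·e^(−1.3889) + 1·e^(−2.4359) = 1.4454 + 1.2124 + 1.0680 + 0.49870 + 0.087519 = 4.3120.
⟨E⟩ = Σ Eᵢ gᵢe^(−Eᵢ/kT) / Z = (0.0152·1.4454 + 0.0424·1.2124 + 0.0618·1.0680 + 0.0650·0.49870 + 0.114·0.087519) / 4.3120 = 0.0422 eV.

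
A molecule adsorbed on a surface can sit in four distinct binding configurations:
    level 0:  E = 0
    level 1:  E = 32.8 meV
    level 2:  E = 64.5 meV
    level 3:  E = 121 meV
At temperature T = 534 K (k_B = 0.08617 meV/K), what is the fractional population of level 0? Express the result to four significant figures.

k_BT = 0.08617 × 534 K = 46.0148 meV.
Eᵢ/kT = 0, 0.712814, 1.40172, 2.62959.
Z = Σ e^(−Eᵢ/kT) = e^(−0) + e^(−0.712814) + e^(−1.40172) + e^(−2.62959) = 1.00000 + 0.490263 + 0.246173 + 0.0721080 = 1.80854.
P₀ = e^(−E₀/kT) / Z = 1.00000/1.80854 = 0.5529.

0.5529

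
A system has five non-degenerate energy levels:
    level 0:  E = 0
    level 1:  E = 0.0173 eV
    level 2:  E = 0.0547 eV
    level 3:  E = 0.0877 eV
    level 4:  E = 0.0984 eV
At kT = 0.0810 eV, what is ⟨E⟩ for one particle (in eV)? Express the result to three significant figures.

Eᵢ/kT = 0, 0.21358, 0.67531, 1.0827, 1.2148.
Z = Σ e^(−Eᵢ/kT) = e^(−0) + e^(−0.21358) + e^(−0.67531) + e^(−1.0827) + e^(−1.2148) = 1.0000 + 0.80769 + 0.50900 + 0.33868 + 0.29677 = 2.9521.
⟨E⟩ = Σ Eᵢ e^(−Eᵢ/kT) / Z = (0·1.0000 + 0.0173·0.80769 + 0.0547·0.50900 + 0.0877·0.33868 + 0.0984·0.29677) / 2.9521 = 0.0341 eV.

0.0341 eV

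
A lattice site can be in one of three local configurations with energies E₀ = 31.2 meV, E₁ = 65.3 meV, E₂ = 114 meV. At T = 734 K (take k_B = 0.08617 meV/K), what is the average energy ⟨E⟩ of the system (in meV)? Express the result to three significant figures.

54.0 meV

k_BT = 0.08617 × 734 K = 63.249 meV.
Eᵢ/kT = 0.49329, 1.0324, 1.8024.
Z = Σ e^(−Eᵢ/kT) = e^(−0.49329) + e^(−1.0324) + e^(−1.8024) = 0.61061 + 0.35615 + 0.16490 = 1.1317.
⟨E⟩ = Σ Eᵢ e^(−Eᵢ/kT) / Z = (31.2·0.61061 + 65.3·0.35615 + 114·0.16490) / 1.1317 = 54.0 meV.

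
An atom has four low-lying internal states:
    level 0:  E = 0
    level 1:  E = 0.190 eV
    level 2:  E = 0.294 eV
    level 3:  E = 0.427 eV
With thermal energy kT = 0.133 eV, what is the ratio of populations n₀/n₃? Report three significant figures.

n₀/n₃ = exp[−(E₀−E₃)/kT] = exp(−(-0.427 eV)/(0.133 eV)) = exp(3.2105) = 24.8.

24.8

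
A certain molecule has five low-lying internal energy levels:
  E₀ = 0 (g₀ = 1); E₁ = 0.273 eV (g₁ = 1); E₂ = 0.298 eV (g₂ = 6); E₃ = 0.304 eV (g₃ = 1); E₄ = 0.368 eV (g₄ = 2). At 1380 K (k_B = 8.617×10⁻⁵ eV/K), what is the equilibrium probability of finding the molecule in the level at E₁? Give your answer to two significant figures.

k_BT = 8.617×10⁻⁵ × 1380 K = 0.1189 eV.
Eᵢ/kT = 0, 2.296, 2.506, 2.557, 3.095.
Z = Σ gᵢe^(−Eᵢ/kT) = 1·e^(−0) + 1·e^(−2.296) + 6·e^(−2.506) + 1·e^(−2.557) + 2·e^(−3.095) = 1.000 + 0.1007 + 0.4896 + 0.07754 + 0.09055 = 1.758.
P₁ = g₁ e^(−E₁/kT) / Z = 0.1007/1.758 = 0.057.

0.057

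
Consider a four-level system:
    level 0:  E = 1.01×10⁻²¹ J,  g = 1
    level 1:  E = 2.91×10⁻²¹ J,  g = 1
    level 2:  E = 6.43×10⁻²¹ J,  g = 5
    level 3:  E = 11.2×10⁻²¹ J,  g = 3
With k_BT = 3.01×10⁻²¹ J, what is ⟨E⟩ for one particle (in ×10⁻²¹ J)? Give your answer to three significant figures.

3.66 ×10⁻²¹ J

Eᵢ/kT = 0.33555, 0.96678, 2.1362, 3.7209.
Z = Σ gᵢe^(−Eᵢ/kT) = 1·e^(−0.33555) + 1·e^(−0.96678) + 5·e^(−2.1362) + 3·e^(−3.7209) = 0.71494 + 0.38031 + 0.59051 + 0.072637 = 1.7584.
⟨E⟩ = Σ Eᵢ gᵢe^(−Eᵢ/kT) / Z = (1.01·0.71494 + 2.91·0.38031 + 6.43·0.59051 + 11.2·0.072637) / 1.7584 = 3.66 ×10⁻²¹ J.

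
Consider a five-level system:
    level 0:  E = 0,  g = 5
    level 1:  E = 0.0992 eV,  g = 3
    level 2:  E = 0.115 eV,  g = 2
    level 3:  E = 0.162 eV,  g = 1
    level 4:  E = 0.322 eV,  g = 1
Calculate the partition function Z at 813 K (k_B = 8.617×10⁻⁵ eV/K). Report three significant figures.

Z = 6.22

k_BT = 8.617×10⁻⁵ × 813 K = 0.070056 eV.
Eᵢ/kT = 0, 1.4160, 1.6415, 2.3124, 4.5963.
Z = Σ gᵢe^(−Eᵢ/kT) = 5·e^(−0) + 3·e^(−1.4160) + 2·e^(−1.6415) + 1·e^(−2.3124) + 1·e^(−4.5963) = 5.0000 + 0.72805 + 0.38738 + 0.099023 + 0.010089 = 6.2245.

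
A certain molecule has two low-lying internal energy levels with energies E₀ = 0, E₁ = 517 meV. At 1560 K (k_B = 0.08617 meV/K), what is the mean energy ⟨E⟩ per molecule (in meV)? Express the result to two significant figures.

11 meV

k_BT = 0.08617 × 1560 K = 134.4 meV.
Eᵢ/kT = 0, 3.847.
Z = Σ e^(−Eᵢ/kT) = e^(−0) + e^(−3.847) = 1.000 + 0.02134 = 1.021.
⟨E⟩ = Σ Eᵢ e^(−Eᵢ/kT) / Z = (0·1.000 + 517·0.02134) / 1.021 = 11 meV.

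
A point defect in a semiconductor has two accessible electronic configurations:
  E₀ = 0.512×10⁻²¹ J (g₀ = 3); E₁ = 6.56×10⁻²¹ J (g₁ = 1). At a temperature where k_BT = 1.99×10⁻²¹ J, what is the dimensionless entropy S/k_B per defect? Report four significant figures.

Eᵢ/kT = 0.257286, 3.29648.
Z = Σ gᵢe^(−Eᵢ/kT) = 3·e^(−0.257286) + 1·e^(−3.29648) = 2.31944 + 0.0370132 = 2.35645.
⟨E⟩ = Σ EᵢPᵢ = 0.606998 ×10⁻²¹ J.
S/k_B = ln Z + ⟨E⟩/kT = ln(2.35645) + 0.606998/1.99 = 0.857156 + 0.305024 = 1.162.

1.162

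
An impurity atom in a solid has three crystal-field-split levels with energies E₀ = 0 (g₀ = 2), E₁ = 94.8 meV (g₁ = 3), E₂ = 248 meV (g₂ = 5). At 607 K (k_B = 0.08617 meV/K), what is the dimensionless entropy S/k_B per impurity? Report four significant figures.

1.362

k_BT = 0.08617 × 607 K = 52.3052 meV.
Eᵢ/kT = 0, 1.81244, 4.74140.
Z = Σ gᵢe^(−Eᵢ/kT) = 2·e^(−0) + 3·e^(−1.81244) + 5·e^(−4.74140) = 2.00000 + 0.489766 + 0.0436321 = 2.53340.
⟨E⟩ = Σ EᵢPᵢ = 22.5983 meV.
S/k_B = ln Z + ⟨E⟩/kT = ln(2.53340) + 22.5983/52.3052 = 0.929562 + 0.432047 = 1.362.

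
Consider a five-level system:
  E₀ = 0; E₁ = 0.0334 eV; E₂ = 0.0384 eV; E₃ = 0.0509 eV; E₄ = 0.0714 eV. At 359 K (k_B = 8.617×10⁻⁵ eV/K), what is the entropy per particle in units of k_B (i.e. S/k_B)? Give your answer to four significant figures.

k_BT = 8.617×10⁻⁵ × 359 K = 0.0309350 eV.
Eᵢ/kT = 0, 1.07968, 1.24131, 1.64539, 2.30807.
Z = Σ e^(−Eᵢ/kT) = e^(−0) + e^(−1.07968) + e^(−1.24131) + e^(−1.64539) + e^(−2.30807) = 1.00000 + 0.339704 + 0.289005 + 0.192937 + 0.0994530 = 1.92110.
⟨E⟩ = Σ EᵢPᵢ = 0.0204910 eV.
S/k_B = ln Z + ⟨E⟩/kT = ln(1.92110) + 0.0204910/0.0309350 = 0.652898 + 0.662389 = 1.315.

1.315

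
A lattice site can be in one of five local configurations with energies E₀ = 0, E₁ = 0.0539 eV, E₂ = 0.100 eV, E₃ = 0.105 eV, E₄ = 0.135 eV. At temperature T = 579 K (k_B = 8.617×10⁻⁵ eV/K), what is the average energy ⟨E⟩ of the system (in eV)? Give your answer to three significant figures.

0.0322 eV

k_BT = 8.617×10⁻⁵ × 579 K = 0.049892 eV.
Eᵢ/kT = 0, 1.0803, 2.0043, 2.1045, 2.7058.
Z = Σ e^(−Eᵢ/kT) = e^(−0) + e^(−1.0803) + e^(−2.0043) + e^(−2.1045) + e^(−2.7058) = 1.0000 + 0.33949 + 0.13475 + 0.12191 + 0.066817 = 1.6630.
⟨E⟩ = Σ Eᵢ e^(−Eᵢ/kT) / Z = (0·1.0000 + 0.0539·0.33949 + 0.100·0.13475 + 0.105·0.12191 + 0.135·0.066817) / 1.6630 = 0.0322 eV.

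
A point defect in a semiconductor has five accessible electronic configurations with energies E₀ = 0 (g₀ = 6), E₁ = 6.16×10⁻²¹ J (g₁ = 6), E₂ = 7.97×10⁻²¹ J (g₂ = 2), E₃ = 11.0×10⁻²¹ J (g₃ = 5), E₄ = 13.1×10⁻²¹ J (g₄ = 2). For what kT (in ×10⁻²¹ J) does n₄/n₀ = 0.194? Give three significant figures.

24.2 ×10⁻²¹ J

n₄/n₀ = (g₄/g₀) exp[−(E₄−E₀)/kT] = 0.194.
⇒ (E₄−E₀)/kT = ln((2/6)/0.194) = ln(1.7182) = 0.54128.
kT = 13.1 ×10⁻²¹ J / 0.54128 = 24.2 ×10⁻²¹ J.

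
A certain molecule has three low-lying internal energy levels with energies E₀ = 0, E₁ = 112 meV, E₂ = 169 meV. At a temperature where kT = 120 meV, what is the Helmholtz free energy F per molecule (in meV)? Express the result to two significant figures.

Eᵢ/kT = 0, 0.9333, 1.408.
Z = Σ e^(−Eᵢ/kT) = e^(−0) + e^(−0.9333) + e^(−1.408) = 1.000 + 0.3933 + 0.2446 = 1.638.
F = −kT ln Z = −120 × ln(1.638) = −120 × 0.4935 = -59 meV.

-59 meV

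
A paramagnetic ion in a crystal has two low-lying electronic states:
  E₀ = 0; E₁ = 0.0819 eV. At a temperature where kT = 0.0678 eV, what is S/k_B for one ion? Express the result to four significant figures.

0.5394

Eᵢ/kT = 0, 1.20796.
Z = Σ e^(−Eᵢ/kT) = e^(−0) + e^(−1.20796) = 1.00000 + 0.298806 = 1.29881.
⟨E⟩ = Σ EᵢPᵢ = 0.0188420 eV.
S/k_B = ln Z + ⟨E⟩/kT = ln(1.29881) + 0.0188420/0.0678 = 0.261448 + 0.277906 = 0.5394.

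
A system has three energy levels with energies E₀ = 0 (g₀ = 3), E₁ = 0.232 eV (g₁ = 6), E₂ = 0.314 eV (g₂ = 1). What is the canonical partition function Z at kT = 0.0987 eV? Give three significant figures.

Eᵢ/kT = 0, 2.3506, 3.1814.
Z = Σ gᵢe^(−Eᵢ/kT) = 3·e^(−0) + 6·e^(−2.3506) + 1·e^(−3.1814) = 3.0000 + 0.57187 + 0.041527 = 3.6134.

Z = 3.61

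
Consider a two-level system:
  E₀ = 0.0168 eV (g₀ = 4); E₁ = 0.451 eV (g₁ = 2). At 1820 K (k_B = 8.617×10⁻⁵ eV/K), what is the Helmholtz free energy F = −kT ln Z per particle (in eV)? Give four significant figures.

-0.2055 eV

k_BT = 8.617×10⁻⁵ × 1820 K = 0.156829 eV.
Eᵢ/kT = 0.107123, 2.87574.
Z = Σ gᵢe^(−Eᵢ/kT) = 4·e^(−0.107123) + 2·e^(−2.87574) = 3.59366 + 0.112749 = 3.70641.
F = −kT ln Z = −0.156829 × ln(3.70641) = −0.156829 × 1.31006 = -0.2055 eV.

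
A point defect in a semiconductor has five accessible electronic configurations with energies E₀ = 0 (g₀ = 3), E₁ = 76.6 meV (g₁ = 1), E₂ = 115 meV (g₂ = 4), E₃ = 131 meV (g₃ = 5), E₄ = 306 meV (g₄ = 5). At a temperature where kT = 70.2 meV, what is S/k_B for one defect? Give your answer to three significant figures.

Eᵢ/kT = 0, 1.0912, 1.6382, 1.8661, 4.3590.
Z = Σ gᵢe^(−Eᵢ/kT) = 3·e^(−0) + 1·e^(−1.0912) + 4·e^(−1.6382) + 5·e^(−1.8661) + 5·e^(−4.3590) = 3.0000 + 0.33581 + 0.77732 + 0.77363 + 0.063956 = 4.9507.
⟨E⟩ = Σ EᵢPᵢ = 47.676 meV.
S/k_B = ln Z + ⟨E⟩/kT = ln(4.9507) + 47.676/70.2 = 1.5995 + 0.67915 = 2.28.

2.28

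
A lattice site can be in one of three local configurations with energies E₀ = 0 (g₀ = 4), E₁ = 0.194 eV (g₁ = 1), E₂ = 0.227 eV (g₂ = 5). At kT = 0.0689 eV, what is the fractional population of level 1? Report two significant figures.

Eᵢ/kT = 0, 2.816, 3.295.
Z = Σ gᵢe^(−Eᵢ/kT) = 4·e^(−0) + 1·e^(−2.816) + 5·e^(−3.295) = 4.000 + 0.05984 + 0.1853 = 4.245.
P₁ = g₁ e^(−E₁/kT) / Z = 0.05984/4.245 = 0.014.

0.014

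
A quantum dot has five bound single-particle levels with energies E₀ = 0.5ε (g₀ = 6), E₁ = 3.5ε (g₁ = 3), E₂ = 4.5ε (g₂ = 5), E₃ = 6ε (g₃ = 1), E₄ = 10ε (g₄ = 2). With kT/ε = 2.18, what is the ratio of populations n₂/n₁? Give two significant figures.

n₂/n₁ = (g₂/g₁) exp[−(E₂−E₁)/kT] = (5/3) × exp(−(1.0ε)/(2.18ε)) = (5/3) × exp(-0.4587) = 1.1.

1.1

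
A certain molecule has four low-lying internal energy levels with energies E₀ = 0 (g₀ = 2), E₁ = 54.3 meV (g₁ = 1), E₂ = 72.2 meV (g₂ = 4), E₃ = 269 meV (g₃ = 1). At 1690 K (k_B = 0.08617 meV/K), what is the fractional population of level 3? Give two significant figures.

k_BT = 0.08617 × 1690 K = 145.6 meV.
Eᵢ/kT = 0, 0.3729, 0.4959, 1.848.
Z = Σ gᵢe^(−Eᵢ/kT) = 2·e^(−0) + 1·e^(−0.3729) + 4·e^(−0.4959) + 1·e^(−1.848) = 2.000 + 0.6887 + 2.436 + 0.1576 = 5.282.
P₃ = g₃ e^(−E₃/kT) / Z = 0.1576/5.282 = 0.030.

0.030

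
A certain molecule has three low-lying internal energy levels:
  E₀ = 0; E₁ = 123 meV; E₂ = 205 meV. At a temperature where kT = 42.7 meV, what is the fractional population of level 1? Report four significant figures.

Eᵢ/kT = 0, 2.88056, 4.80094.
Z = Σ e^(−Eᵢ/kT) = e^(−0) + e^(−2.88056) + e^(−4.80094) = 1.00000 + 0.0561033 + 0.00822201 = 1.06433.
P₁ = e^(−E₁/kT) / Z = 0.0561033/1.06433 = 0.05271.

0.05271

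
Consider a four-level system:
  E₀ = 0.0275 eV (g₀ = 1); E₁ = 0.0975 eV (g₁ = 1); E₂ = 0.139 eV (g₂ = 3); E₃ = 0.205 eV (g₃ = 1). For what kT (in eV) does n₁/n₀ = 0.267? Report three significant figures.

0.0530 eV

n₁/n₀ = (g₁/g₀) exp[−(E₁−E₀)/kT] = 0.267.
⇒ (E₁−E₀)/kT = ln((1/1)/0.267) = ln(3.7453) = 1.3205.
kT = 0.0700 eV / 1.3205 = 0.0530 eV.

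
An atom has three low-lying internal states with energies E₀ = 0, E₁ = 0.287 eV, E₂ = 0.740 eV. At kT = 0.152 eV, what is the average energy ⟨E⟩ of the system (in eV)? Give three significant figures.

Eᵢ/kT = 0, 1.8882, 4.8684.
Z = Σ e^(−Eᵢ/kT) = e^(−0) + e^(−1.8882) + e^(−4.8684) = 1.0000 + 0.15134 + 0.0076857 = 1.1590.
⟨E⟩ = Σ Eᵢ e^(−Eᵢ/kT) / Z = (0·1.0000 + 0.287·0.15134 + 0.740·0.0076857) / 1.1590 = 0.0424 eV.

0.0424 eV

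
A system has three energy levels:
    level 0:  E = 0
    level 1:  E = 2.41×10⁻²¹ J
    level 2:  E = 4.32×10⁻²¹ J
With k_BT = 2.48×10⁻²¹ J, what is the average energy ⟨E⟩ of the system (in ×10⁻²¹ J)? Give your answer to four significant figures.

Eᵢ/kT = 0, 0.971774, 1.74194.
Z = Σ e^(−Eᵢ/kT) = e^(−0) + e^(−0.971774) + e^(−1.74194) = 1.00000 + 0.378411 + 0.175180 = 1.55359.
⟨E⟩ = Σ Eᵢ e^(−Eᵢ/kT) / Z = (0·1.00000 + 2.41·0.378411 + 4.32·0.175180) / 1.55359 = 1.074 ×10⁻²¹ J.

1.074 ×10⁻²¹ J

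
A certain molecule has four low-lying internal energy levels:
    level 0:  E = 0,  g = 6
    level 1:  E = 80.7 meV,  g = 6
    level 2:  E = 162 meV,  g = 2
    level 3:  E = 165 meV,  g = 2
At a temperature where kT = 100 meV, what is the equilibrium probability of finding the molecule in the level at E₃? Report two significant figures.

0.041

Eᵢ/kT = 0, 0.8070, 1.620, 1.650.
Z = Σ gᵢe^(−Eᵢ/kT) = 6·e^(−0) + 6·e^(−0.8070) + 2·e^(−1.620) + 2·e^(−1.650) = 6.000 + 2.677 + 0.3958 + 0.3841 = 9.457.
P₃ = g₃ e^(−E₃/kT) / Z = 0.3841/9.457 = 0.041.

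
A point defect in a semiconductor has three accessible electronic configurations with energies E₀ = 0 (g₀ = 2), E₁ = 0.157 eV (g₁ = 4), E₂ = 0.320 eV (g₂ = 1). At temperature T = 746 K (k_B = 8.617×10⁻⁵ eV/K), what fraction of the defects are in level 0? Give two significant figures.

0.85

k_BT = 8.617×10⁻⁵ × 746 K = 0.06428 eV.
Eᵢ/kT = 0, 2.442, 4.978.
Z = Σ gᵢe^(−Eᵢ/kT) = 2·e^(−0) + 4·e^(−2.442) + 1·e^(−4.978) = 2.000 + 0.3479 + 0.006888 = 2.355.
P₀ = g₀ e^(−E₀/kT) / Z = 2.000/2.355 = 0.85.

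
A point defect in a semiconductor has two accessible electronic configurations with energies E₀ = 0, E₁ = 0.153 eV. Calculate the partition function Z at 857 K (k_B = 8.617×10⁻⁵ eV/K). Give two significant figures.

Z = 1.1

k_BT = 8.617×10⁻⁵ × 857 K = 0.07385 eV.
Eᵢ/kT = 0, 2.072.
Z = Σ e^(−Eᵢ/kT) = e^(−0) + e^(−2.072) = 1.000 + 0.1259 = 1.126.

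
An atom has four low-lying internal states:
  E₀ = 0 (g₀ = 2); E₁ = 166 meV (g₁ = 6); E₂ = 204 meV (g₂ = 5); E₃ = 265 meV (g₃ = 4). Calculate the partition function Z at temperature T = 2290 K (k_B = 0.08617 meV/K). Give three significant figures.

k_BT = 0.08617 × 2290 K = 197.33 meV.
Eᵢ/kT = 0, 0.84123, 1.0338, 1.3429.
Z = Σ gᵢe^(−Eᵢ/kT) = 2·e^(−0) + 6·e^(−0.84123) + 5·e^(−1.0338) + 4·e^(−1.3429) = 2.0000 + 2.5871 + 1.7783 + 1.0443 = 7.4097.

Z = 7.41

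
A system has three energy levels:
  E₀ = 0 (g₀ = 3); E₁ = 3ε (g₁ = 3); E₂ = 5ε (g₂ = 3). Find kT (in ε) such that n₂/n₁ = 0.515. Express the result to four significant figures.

3.014 ε

n₂/n₁ = (g₂/g₁) exp[−(E₂−E₁)/kT] = 0.515.
⇒ (E₂−E₁)/kT = ln((3/3)/0.515) = ln(1.94175) = 0.663590.
kT = 2ε / 0.663590 = 3.014 ε.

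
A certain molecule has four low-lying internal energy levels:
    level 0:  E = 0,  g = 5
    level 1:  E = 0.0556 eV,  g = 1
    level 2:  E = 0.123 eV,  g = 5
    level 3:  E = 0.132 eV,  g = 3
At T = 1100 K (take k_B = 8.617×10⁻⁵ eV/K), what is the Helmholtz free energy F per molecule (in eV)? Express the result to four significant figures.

k_BT = 8.617×10⁻⁵ × 1100 K = 0.0947870 eV.
Eᵢ/kT = 0, 0.586578, 1.29765, 1.39260.
Z = Σ gᵢe^(−Eᵢ/kT) = 5·e^(−0) + 1·e^(−0.586578) + 5·e^(−1.29765) + 3·e^(−1.39260) = 5.00000 + 0.556227 + 1.36586 + 0.745286 = 7.66737.
F = −kT ln Z = −0.0947870 × ln(7.66737) = −0.0947870 × 2.03697 = -0.1931 eV.

-0.1931 eV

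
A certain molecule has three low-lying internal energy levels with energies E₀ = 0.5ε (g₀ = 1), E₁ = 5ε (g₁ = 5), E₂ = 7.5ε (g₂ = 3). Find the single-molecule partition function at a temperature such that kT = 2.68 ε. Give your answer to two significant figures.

Eᵢ/kT = 0.1866, 1.866, 2.799.
Z = Σ gᵢe^(−Eᵢ/kT) = 1·e^(−0.1866) + 5·e^(−1.866) + 3·e^(−2.799) = 0.8298 + 0.7737 + 0.1826 = 1.786.

Z = 1.8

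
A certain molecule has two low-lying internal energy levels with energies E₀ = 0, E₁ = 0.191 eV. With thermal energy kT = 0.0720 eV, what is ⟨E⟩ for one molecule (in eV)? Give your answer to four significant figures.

0.01257 eV

Eᵢ/kT = 0, 2.65278.
Z = Σ e^(−Eᵢ/kT) = e^(−0) + e^(−2.65278) = 1.00000 + 0.0704551 = 1.07046.
⟨E⟩ = Σ Eᵢ e^(−Eᵢ/kT) / Z = (0·1.00000 + 0.191·0.0704551) / 1.07046 = 0.01257 eV.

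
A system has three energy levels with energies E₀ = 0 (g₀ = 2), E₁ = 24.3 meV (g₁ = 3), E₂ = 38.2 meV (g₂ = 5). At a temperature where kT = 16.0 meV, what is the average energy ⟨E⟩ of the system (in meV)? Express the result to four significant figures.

10.75 meV

Eᵢ/kT = 0, 1.51875, 2.38750.
Z = Σ gᵢe^(−Eᵢ/kT) = 2·e^(−0) + 3·e^(−1.51875) + 5·e^(−2.38750) = 2.00000 + 0.656956 + 0.459295 = 3.11625.
⟨E⟩ = Σ Eᵢ gᵢe^(−Eᵢ/kT) / Z = (0·2.00000 + 24.3·0.656956 + 38.2·0.459295) / 3.11625 = 10.75 meV.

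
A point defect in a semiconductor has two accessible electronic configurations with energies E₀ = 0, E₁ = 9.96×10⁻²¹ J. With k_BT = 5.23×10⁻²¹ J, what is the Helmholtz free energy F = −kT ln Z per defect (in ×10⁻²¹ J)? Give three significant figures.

Eᵢ/kT = 0, 1.9044.
Z = Σ e^(−Eᵢ/kT) = e^(−0) + e^(−1.9044) = 1.0000 + 0.14891 = 1.1489.
F = −kT ln Z = −5.23 × ln(1.1489) = −5.23 × 0.13880 = -0.726 ×10⁻²¹ J.

-0.726 ×10⁻²¹ J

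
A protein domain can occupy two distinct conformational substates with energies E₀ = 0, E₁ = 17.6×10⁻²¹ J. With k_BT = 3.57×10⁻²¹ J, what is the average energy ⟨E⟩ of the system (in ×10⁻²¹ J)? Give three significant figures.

Eᵢ/kT = 0, 4.9300.
Z = Σ e^(−Eᵢ/kT) = e^(−0) + e^(−4.9300) = 1.0000 + 0.0072265 = 1.0072.
⟨E⟩ = Σ Eᵢ e^(−Eᵢ/kT) / Z = (0·1.0000 + 17.6·0.0072265) / 1.0072 = 0.126 ×10⁻²¹ J.

0.126 ×10⁻²¹ J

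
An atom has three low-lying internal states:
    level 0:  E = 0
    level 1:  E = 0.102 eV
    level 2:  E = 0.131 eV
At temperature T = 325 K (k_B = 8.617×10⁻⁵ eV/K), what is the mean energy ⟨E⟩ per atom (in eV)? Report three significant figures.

k_BT = 8.617×10⁻⁵ × 325 K = 0.028005 eV.
Eᵢ/kT = 0, 3.6422, 4.6777.
Z = Σ e^(−Eᵢ/kT) = e^(−0) + e^(−3.6422) + e^(−4.6777) = 1.0000 + 0.026195 + 0.0093004 = 1.0355.
⟨E⟩ = Σ Eᵢ e^(−Eᵢ/kT) / Z = (0·1.0000 + 0.102·0.026195 + 0.131·0.0093004) / 1.0355 = 0.00376 eV.

0.00376 eV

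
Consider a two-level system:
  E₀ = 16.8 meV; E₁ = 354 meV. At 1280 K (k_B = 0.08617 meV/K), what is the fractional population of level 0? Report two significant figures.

0.96

k_BT = 0.08617 × 1280 K = 110.3 meV.
Eᵢ/kT = 0.1523, 3.209.
Z = Σ e^(−Eᵢ/kT) = e^(−0.1523) + e^(−3.209) = 0.8587 + 0.04040 = 0.8991.
P₀ = e^(−E₀/kT) / Z = 0.8587/0.8991 = 0.96.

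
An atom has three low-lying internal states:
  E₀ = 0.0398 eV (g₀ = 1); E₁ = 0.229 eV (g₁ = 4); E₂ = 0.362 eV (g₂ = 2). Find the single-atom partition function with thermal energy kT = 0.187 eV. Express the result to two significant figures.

Eᵢ/kT = 0.2128, 1.225, 1.936.
Z = Σ gᵢe^(−Eᵢ/kT) = 1·e^(−0.2128) + 4·e^(−1.225) + 2·e^(−1.936) = 0.8083 + 1.175 + 0.2886 = 2.272.

Z = 2.3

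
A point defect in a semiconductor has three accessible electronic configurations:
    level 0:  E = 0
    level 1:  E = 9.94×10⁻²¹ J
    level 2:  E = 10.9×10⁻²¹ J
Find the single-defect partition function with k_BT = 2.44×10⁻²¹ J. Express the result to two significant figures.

Eᵢ/kT = 0, 4.074, 4.467.
Z = Σ e^(−Eᵢ/kT) = e^(−0) + e^(−4.074) + e^(−4.467) = 1.000 + 0.01701 + 0.01148 = 1.028.

Z = 1.0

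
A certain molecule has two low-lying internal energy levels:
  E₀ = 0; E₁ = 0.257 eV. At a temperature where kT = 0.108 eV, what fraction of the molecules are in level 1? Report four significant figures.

0.08474

Eᵢ/kT = 0, 2.37963.
Z = Σ e^(−Eᵢ/kT) = e^(−0) + e^(−2.37963) = 1.00000 + 0.0925848 = 1.09258.
P₁ = e^(−E₁/kT) / Z = 0.0925848/1.09258 = 0.08474.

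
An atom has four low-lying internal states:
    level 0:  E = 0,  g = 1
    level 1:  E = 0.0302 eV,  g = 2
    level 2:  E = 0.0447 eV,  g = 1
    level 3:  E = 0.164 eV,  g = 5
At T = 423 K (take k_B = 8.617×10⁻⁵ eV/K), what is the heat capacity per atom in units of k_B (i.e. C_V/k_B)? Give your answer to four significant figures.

k_BT = 8.617×10⁻⁵ × 423 K = 0.0364499 eV.
Eᵢ/kT = 0, 0.828535, 1.22634, 4.49933.
Z = Σ gᵢe^(−Eᵢ/kT) = 1·e^(−0) + 2·e^(−0.828535) + 1·e^(−1.22634) + 5·e^(−4.49933) = 1.00000 + 0.873377 + 0.293364 + 0.0555822 = 2.22232.
⟨E⟩ = 0.0218712 eV, ⟨E²⟩ = 0.00129489 eV².
C_V/k_B = (⟨E²⟩ − ⟨E⟩²)/(kT)² = (0.00129489 − 0.000478349)/0.00132860 = 0.6146.

0.6146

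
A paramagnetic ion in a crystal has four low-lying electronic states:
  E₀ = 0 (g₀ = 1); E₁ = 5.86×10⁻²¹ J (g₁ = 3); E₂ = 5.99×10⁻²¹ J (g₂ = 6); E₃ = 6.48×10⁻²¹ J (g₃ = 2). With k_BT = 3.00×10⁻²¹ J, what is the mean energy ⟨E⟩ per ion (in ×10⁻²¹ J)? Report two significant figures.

3.6 ×10⁻²¹ J

Eᵢ/kT = 0, 1.953, 1.997, 2.160.
Z = Σ gᵢe^(−Eᵢ/kT) = 1·e^(−0) + 3·e^(−1.953) + 6·e^(−1.997) + 2·e^(−2.160) = 1.000 + 0.4255 + 0.8145 + 0.2307 = 2.471.
⟨E⟩ = Σ Eᵢ gᵢe^(−Eᵢ/kT) / Z = (0·1.000 + 5.86·0.4255 + 5.99·0.8145 + 6.48·0.2307) / 2.471 = 3.6 ×10⁻²¹ J.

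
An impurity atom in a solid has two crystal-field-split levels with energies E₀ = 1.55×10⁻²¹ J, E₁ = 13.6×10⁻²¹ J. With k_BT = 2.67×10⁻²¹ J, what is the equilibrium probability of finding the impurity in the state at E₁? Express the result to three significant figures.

Eᵢ/kT = 0.58052, 5.0936.
Z = Σ e^(−Eᵢ/kT) = e^(−0.58052) + e^(−5.0936) = 0.55961 + 0.0061359 = 0.56575.
P₁ = e^(−E₁/kT) / Z = 0.0061359/0.56575 = 0.0108.

0.0108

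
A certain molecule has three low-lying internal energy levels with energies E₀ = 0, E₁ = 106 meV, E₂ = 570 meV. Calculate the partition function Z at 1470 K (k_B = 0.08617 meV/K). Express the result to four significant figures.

k_BT = 0.08617 × 1470 K = 126.670 meV.
Eᵢ/kT = 0, 0.836820, 4.49988.
Z = Σ e^(−Eᵢ/kT) = e^(−0) + e^(−0.836820) + e^(−4.49988) = 1.00000 + 0.433086 + 0.0111103 = 1.44420.

Z = 1.444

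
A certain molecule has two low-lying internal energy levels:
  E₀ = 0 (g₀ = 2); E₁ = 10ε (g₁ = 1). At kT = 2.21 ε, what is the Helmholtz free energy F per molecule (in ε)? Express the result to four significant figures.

-1.544 ε

Eᵢ/kT = 0, 4.52489.
Z = Σ gᵢe^(−Eᵢ/kT) = 2·e^(−0) + 1·e^(−4.52489) = 2.00000 + 0.0108359 = 2.01084.
F = −kT ln Z = −2.21 × ln(2.01084) = −2.21 × 0.698553 = -1.544 ε.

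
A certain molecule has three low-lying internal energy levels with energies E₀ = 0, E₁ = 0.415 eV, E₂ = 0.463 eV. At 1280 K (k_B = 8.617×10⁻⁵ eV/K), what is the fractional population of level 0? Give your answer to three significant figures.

0.963

k_BT = 8.617×10⁻⁵ × 1280 K = 0.11030 eV.
Eᵢ/kT = 0, 3.7625, 4.1976.
Z = Σ e^(−Eᵢ/kT) = e^(−0) + e^(−3.7625) + e^(−4.1976) = 1.0000 + 0.023226 + 0.015032 = 1.0383.
P₀ = e^(−E₀/kT) / Z = 1.0000/1.0383 = 0.963.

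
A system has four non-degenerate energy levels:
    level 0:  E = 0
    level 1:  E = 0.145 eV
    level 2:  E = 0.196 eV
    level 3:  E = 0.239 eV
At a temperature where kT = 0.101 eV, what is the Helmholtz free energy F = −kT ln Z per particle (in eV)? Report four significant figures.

-0.03928 eV

Eᵢ/kT = 0, 1.43564, 1.94059, 2.36634.
Z = Σ e^(−Eᵢ/kT) = e^(−0) + e^(−1.43564) + e^(−1.94059) + e^(−2.36634) = 1.00000 + 0.237963 + 0.143619 + 0.0938235 = 1.47541.
F = −kT ln Z = −0.101 × ln(1.47541) = −0.101 × 0.388936 = -0.03928 eV.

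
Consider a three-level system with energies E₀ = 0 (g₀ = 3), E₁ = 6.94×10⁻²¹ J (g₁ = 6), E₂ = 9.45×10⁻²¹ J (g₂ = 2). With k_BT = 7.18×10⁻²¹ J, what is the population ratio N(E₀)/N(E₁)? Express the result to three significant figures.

n₀/n₁ = (g₀/g₁) exp[−(E₀−E₁)/kT] = (3/6) × exp(−(-6.94 ×10⁻²¹ J)/(7.18 ×10⁻²¹ J)) = (3/6) × exp(0.96657) = 1.31.

1.31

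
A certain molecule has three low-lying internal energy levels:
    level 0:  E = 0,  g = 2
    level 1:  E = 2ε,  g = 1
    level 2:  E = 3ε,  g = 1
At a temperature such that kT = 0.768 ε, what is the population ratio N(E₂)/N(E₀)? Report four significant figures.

n₂/n₀ = (g₂/g₀) exp[−(E₂−E₀)/kT] = (1/2) × exp(−(3ε)/(0.768ε)) = (1/2) × exp(-3.90625) = 0.01006.

0.01006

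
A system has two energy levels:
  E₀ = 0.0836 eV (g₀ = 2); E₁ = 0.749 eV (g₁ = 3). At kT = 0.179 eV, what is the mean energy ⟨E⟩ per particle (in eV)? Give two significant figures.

Eᵢ/kT = 0.4670, 4.184.
Z = Σ gᵢe^(−Eᵢ/kT) = 2·e^(−0.4670) + 3·e^(−4.184) = 1.254 + 0.04571 = 1.300.
⟨E⟩ = Σ Eᵢ gᵢe^(−Eᵢ/kT) / Z = (0.0836·1.254 + 0.749·0.04571) / 1.300 = 0.11 eV.

0.11 eV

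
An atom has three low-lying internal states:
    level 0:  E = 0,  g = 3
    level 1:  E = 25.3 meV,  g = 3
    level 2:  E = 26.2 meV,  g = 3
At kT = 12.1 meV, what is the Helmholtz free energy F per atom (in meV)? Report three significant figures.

Eᵢ/kT = 0, 2.0909, 2.1653.
Z = Σ gᵢe^(−Eᵢ/kT) = 3·e^(−0) + 3·e^(−2.0909) + 3·e^(−2.1653) = 3.0000 + 0.37073 + 0.34415 = 3.7149.
F = −kT ln Z = −12.1 × ln(3.7149) = −12.1 × 1.3124 = -15.9 meV.

-15.9 meV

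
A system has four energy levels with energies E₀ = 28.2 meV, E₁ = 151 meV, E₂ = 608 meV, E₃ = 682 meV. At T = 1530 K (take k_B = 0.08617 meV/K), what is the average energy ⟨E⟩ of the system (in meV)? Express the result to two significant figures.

71 meV

k_BT = 0.08617 × 1530 K = 131.8 meV.
Eᵢ/kT = 0.2140, 1.146, 4.613, 5.175.
Z = Σ e^(−Eᵢ/kT) = e^(−0.2140) + e^(−1.146) + e^(−4.613) + e^(−5.175) = 0.8073 + 0.3179 + 0.009922 + 0.005656 = 1.141.
⟨E⟩ = Σ Eᵢ e^(−Eᵢ/kT) / Z = (28.2·0.8073 + 151·0.3179 + 608·0.009922 + 682·0.005656) / 1.141 = 71 meV.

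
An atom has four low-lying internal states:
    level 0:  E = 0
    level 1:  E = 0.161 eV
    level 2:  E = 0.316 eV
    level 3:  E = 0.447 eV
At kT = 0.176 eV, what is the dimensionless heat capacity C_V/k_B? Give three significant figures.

Eᵢ/kT = 0, 0.91477, 1.7955, 2.5398.
Z = Σ e^(−Eᵢ/kT) = e^(−0) + e^(−0.91477) + e^(−1.7955) + e^(−2.5398) = 1.0000 + 0.40061 + 0.16604 + 0.078882 = 1.6455.
⟨E⟩ = 0.092511 eV, ⟨E²⟩ = 0.025965 eV².
C_V/k_B = (⟨E²⟩ − ⟨E⟩²)/(kT)² = (0.025965 − 0.0085583)/0.030976 = 0.562.

0.562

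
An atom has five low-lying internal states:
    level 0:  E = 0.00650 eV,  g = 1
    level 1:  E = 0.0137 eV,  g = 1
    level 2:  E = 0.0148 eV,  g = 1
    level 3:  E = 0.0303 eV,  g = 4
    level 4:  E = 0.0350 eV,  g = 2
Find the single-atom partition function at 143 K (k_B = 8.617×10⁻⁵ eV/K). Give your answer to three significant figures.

k_BT = 8.617×10⁻⁵ × 143 K = 0.012322 eV.
Eᵢ/kT = 0.52751, 1.1118, 1.2011, 2.4590, 2.8404.
Z = Σ gᵢe^(−Eᵢ/kT) = 1·e^(−0.52751) + 1·e^(−1.1118) + 1·e^(−1.2011) + 4·e^(−2.4590) + 2·e^(−2.8404) = 0.59007 + 0.32897 + 0.30086 + 0.34208 + 0.11680 = 1.6788.

Z = 1.68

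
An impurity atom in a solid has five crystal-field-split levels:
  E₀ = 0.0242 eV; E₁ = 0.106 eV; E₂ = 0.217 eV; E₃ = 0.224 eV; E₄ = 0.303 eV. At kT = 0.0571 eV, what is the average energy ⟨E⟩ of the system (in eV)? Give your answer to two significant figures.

Eᵢ/kT = 0.4238, 1.856, 3.800, 3.923, 5.306.
Z = Σ e^(−Eᵢ/kT) = e^(−0.4238) + e^(−1.856) + e^(−3.800) + e^(−3.923) + e^(−5.306) = 0.6546 + 0.1563 + 0.02237 + 0.01978 + 0.004962 = 0.8580.
⟨E⟩ = Σ Eᵢ e^(−Eᵢ/kT) / Z = (0.0242·0.6546 + 0.106·0.1563 + 0.217·0.02237 + 0.224·0.01978 + 0.303·0.004962) / 0.8580 = 0.050 eV.

0.050 eV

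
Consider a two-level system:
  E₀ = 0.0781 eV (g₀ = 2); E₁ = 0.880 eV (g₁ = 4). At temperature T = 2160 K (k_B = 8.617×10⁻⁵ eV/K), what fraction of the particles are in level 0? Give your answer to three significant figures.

k_BT = 8.617×10⁻⁵ × 2160 K = 0.18613 eV.
Eᵢ/kT = 0.41960, 4.7279.
Z = Σ gᵢe^(−Eᵢ/kT) = 2·e^(−0.41960) + 4·e^(−4.7279) = 1.3146 + 0.035380 = 1.3500.
P₀ = g₀ e^(−E₀/kT) / Z = 1.3146/1.3500 = 0.974.

0.974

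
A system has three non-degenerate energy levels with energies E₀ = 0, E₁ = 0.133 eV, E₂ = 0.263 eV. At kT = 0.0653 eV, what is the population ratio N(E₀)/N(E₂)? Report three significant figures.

n₀/n₂ = exp[−(E₀−E₂)/kT] = exp(−(-0.263 eV)/(0.0653 eV)) = exp(4.0276) = 56.1.

56.1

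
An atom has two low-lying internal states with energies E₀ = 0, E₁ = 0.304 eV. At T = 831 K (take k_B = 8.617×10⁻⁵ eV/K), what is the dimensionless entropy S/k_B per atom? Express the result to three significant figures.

0.0742

k_BT = 8.617×10⁻⁵ × 831 K = 0.071607 eV.
Eᵢ/kT = 0, 4.2454.
Z = Σ e^(−Eᵢ/kT) = e^(−0) + e^(−4.2454) = 1.0000 + 0.014330 = 1.0143.
⟨E⟩ = Σ EᵢPᵢ = 0.0042949 eV.
S/k_B = ln Z + ⟨E⟩/kT = ln(1.0143) + 0.0042949/0.071607 = 0.014199 + 0.059979 = 0.0742.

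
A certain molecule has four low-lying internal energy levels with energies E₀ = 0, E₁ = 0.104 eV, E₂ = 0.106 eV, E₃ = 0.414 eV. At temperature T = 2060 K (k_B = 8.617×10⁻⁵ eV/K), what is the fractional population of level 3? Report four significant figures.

k_BT = 8.617×10⁻⁵ × 2060 K = 0.177510 eV.
Eᵢ/kT = 0, 0.585882, 0.597149, 2.33226.
Z = Σ e^(−Eᵢ/kT) = e^(−0) + e^(−0.585882) + e^(−0.597149) + e^(−2.33226) = 1.00000 + 0.556615 + 0.550379 + 0.0970761 = 2.20407.
P₃ = e^(−E₃/kT) / Z = 0.0970761/2.20407 = 0.04404.

0.04404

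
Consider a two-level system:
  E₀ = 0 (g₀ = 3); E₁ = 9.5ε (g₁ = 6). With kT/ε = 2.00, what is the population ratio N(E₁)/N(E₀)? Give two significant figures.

0.017

n₁/n₀ = (g₁/g₀) exp[−(E₁−E₀)/kT] = (6/3) × exp(−(9.5ε)/(2.00ε)) = (6/3) × exp(-4.750) = 0.017.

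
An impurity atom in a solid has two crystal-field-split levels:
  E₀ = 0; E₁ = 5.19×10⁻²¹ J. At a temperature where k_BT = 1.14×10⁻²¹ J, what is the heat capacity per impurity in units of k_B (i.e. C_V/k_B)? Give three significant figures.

0.214

Eᵢ/kT = 0, 4.5526.
Z = Σ e^(−Eᵢ/kT) = e^(−0) + e^(−4.5526) = 1.0000 + 0.010540 = 1.0105.
⟨E⟩ = 0.054134, ⟨E²⟩ = 0.28096.
C_V/k_B = (⟨E²⟩ − ⟨E⟩²)/(kT)² = (0.28096 − 0.0029305)/1.2996 = 0.214.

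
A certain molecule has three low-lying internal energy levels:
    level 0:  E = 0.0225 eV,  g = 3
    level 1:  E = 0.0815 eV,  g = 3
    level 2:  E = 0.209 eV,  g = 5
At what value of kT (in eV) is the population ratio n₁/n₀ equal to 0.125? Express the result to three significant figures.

0.0284 eV

n₁/n₀ = (g₁/g₀) exp[−(E₁−E₀)/kT] = 0.125.
⇒ (E₁−E₀)/kT = ln((3/3)/0.125) = ln(8.0000) = 2.0794.
kT = 0.0590 eV / 2.0794 = 0.0284 eV.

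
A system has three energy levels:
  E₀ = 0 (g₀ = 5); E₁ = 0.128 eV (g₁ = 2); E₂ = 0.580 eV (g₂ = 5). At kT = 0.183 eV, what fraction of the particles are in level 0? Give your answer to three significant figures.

0.806

Eᵢ/kT = 0, 0.69945, 3.1694.
Z = Σ gᵢe^(−Eᵢ/kT) = 5·e^(−0) + 2·e^(−0.69945) + 5·e^(−3.1694) = 5.0000 + 0.99372 + 0.21014 = 6.2039.
P₀ = g₀ e^(−E₀/kT) / Z = 5.0000/6.2039 = 0.806.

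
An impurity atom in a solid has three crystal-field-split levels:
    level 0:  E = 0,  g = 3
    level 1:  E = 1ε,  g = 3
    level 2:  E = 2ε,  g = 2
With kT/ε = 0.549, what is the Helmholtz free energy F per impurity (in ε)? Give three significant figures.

-0.694 ε

Eᵢ/kT = 0, 1.8215, 3.6430.
Z = Σ gᵢe^(−Eᵢ/kT) = 3·e^(−0) + 3·e^(−1.8215) + 2·e^(−3.6430) = 3.0000 + 0.48535 + 0.052347 = 3.5377.
F = −kT ln Z = −0.549 × ln(3.5377) = −0.549 × 1.2635 = -0.694 ε.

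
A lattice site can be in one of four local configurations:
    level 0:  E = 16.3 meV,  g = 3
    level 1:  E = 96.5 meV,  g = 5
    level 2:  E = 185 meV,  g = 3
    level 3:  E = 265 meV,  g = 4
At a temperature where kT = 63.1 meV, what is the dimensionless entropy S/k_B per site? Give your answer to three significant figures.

Eᵢ/kT = 0.25832, 1.5293, 2.9319, 4.1997.
Z = Σ gᵢe^(−Eᵢ/kT) = 3·e^(−0.25832) + 5·e^(−1.5293) + 3·e^(−2.9319) + 4·e^(−4.1997) = 2.3170 + 1.0834 + 0.15989 + 0.060000 = 3.6203.
⟨E⟩ = Σ EᵢPᵢ = 51.873 meV.
S/k_B = ln Z + ⟨E⟩/kT = ln(3.6203) + 51.873/63.1 = 1.2866 + 0.82208 = 2.11.

2.11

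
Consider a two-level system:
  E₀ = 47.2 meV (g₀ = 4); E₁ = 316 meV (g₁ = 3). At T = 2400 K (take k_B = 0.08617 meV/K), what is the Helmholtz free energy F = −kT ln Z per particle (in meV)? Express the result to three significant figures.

k_BT = 0.08617 × 2400 K = 206.81 meV.
Eᵢ/kT = 0.22823, 1.5280.
Z = Σ gᵢe^(−Eᵢ/kT) = 4·e^(−0.22823) + 3·e^(−1.5280) = 3.1838 + 0.65091 = 3.8347.
F = −kT ln Z = −206.81 × ln(3.8347) = −206.81 × 1.3441 = -278 meV.

-278 meV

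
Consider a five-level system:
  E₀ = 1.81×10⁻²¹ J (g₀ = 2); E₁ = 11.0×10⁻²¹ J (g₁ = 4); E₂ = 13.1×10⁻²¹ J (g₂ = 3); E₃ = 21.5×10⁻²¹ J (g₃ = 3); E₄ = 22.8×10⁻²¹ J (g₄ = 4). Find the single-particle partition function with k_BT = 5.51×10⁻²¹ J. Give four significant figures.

Z = 2.386

Eᵢ/kT = 0.328494, 1.99637, 2.37750, 3.90200, 4.13793.
Z = Σ gᵢe^(−Eᵢ/kT) = 2·e^(−0.328494) + 4·e^(−1.99637) + 3·e^(−2.37750) + 3·e^(−3.90200) + 4·e^(−4.13793) = 1.44001 + 0.543310 + 0.278347 + 0.0606044 + 0.0638234 = 2.38609.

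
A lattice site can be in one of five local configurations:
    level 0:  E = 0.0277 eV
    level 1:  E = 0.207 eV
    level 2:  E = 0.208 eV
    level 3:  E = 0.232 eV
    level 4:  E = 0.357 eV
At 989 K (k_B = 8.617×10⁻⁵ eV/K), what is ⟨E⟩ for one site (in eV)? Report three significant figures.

k_BT = 8.617×10⁻⁵ × 989 K = 0.085222 eV.
Eᵢ/kT = 0.32503, 2.4290, 2.4407, 2.7223, 4.1891.
Z = Σ e^(−Eᵢ/kT) = e^(−0.32503) + e^(−2.4290) + e^(−2.4407) + e^(−2.7223) + e^(−4.1891) = 0.72251 + 0.088125 + 0.087100 + 0.065723 + 0.015160 = 0.97862.
⟨E⟩ = Σ Eᵢ e^(−Eᵢ/kT) / Z = (0.0277·0.72251 + 0.207·0.088125 + 0.208·0.087100 + 0.232·0.065723 + 0.357·0.015160) / 0.97862 = 0.0787 eV.

0.0787 eV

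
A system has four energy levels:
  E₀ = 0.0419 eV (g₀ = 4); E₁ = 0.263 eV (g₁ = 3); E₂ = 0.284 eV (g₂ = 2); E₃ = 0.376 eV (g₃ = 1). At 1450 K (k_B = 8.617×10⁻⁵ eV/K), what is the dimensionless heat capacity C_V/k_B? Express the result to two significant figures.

0.54

k_BT = 8.617×10⁻⁵ × 1450 K = 0.1249 eV.
Eᵢ/kT = 0.3355, 2.106, 2.274, 3.010.
Z = Σ gᵢe^(−Eᵢ/kT) = 4·e^(−0.3355) + 3·e^(−2.106) + 2·e^(−2.274) + 1·e^(−3.010) = 2.860 + 0.3652 + 0.2058 + 0.04929 = 3.480.
⟨E⟩ = 0.08416 eV, ⟨E²⟩ = 0.01547 eV².
C_V/k_B = (⟨E²⟩ − ⟨E⟩²)/(kT)² = (0.01547 − 0.007083)/0.01560 = 0.54.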